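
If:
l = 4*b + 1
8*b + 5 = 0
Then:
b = -5/8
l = -3/2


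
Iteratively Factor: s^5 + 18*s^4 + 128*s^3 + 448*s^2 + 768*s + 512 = (s + 4)*(s^4 + 14*s^3 + 72*s^2 + 160*s + 128) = (s + 4)^2*(s^3 + 10*s^2 + 32*s + 32) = (s + 4)^3*(s^2 + 6*s + 8) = (s + 2)*(s + 4)^3*(s + 4)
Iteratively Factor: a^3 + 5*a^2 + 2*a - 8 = (a - 1)*(a^2 + 6*a + 8) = (a - 1)*(a + 2)*(a + 4)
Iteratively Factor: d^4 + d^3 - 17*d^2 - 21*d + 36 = (d - 4)*(d^3 + 5*d^2 + 3*d - 9) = (d - 4)*(d + 3)*(d^2 + 2*d - 3) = (d - 4)*(d + 3)^2*(d - 1)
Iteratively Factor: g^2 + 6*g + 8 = (g + 4)*(g + 2)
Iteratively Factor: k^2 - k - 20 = (k + 4)*(k - 5)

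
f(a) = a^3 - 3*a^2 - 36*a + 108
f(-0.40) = 121.86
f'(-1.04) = -26.52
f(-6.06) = -6.56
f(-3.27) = 158.68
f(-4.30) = 127.82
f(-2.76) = 163.48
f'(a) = 3*a^2 - 6*a - 36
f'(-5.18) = 75.58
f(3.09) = -2.38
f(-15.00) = -3402.00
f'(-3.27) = 15.70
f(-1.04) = 141.07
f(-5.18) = 74.99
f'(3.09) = -25.90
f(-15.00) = -3402.00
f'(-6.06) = 110.53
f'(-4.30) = 45.27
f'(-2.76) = 3.41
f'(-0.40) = -33.12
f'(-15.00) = 729.00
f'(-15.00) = 729.00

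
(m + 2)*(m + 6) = m^2 + 8*m + 12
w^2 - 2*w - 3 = (w - 3)*(w + 1)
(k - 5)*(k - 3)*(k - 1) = k^3 - 9*k^2 + 23*k - 15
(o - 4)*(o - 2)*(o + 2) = o^3 - 4*o^2 - 4*o + 16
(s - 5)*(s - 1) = s^2 - 6*s + 5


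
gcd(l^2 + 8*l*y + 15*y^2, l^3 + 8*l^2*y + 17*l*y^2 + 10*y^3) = l + 5*y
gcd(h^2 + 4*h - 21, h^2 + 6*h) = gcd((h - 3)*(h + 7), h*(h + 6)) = 1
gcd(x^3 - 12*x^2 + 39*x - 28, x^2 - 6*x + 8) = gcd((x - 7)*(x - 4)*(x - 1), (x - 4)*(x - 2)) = x - 4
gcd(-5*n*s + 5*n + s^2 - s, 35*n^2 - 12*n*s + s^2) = -5*n + s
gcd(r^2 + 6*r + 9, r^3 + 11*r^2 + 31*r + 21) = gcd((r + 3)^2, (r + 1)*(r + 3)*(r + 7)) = r + 3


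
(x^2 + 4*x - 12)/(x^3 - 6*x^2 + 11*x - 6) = (x + 6)/(x^2 - 4*x + 3)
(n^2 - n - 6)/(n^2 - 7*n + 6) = (n^2 - n - 6)/(n^2 - 7*n + 6)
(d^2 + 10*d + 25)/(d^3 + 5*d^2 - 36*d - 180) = (d + 5)/(d^2 - 36)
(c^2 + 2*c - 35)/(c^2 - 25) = (c + 7)/(c + 5)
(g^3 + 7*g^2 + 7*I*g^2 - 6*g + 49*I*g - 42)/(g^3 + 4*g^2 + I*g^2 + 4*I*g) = (g^2 + g*(7 + 6*I) + 42*I)/(g*(g + 4))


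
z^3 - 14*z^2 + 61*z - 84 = (z - 7)*(z - 4)*(z - 3)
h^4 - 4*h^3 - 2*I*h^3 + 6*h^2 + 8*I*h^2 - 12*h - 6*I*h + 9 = (h - 3)*(h - 1)*(h - 3*I)*(h + I)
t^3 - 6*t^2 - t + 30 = (t - 5)*(t - 3)*(t + 2)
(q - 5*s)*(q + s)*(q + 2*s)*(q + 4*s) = q^4 + 2*q^3*s - 21*q^2*s^2 - 62*q*s^3 - 40*s^4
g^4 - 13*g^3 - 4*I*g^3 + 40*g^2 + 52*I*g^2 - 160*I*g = g*(g - 8)*(g - 5)*(g - 4*I)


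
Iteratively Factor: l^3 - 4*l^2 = (l - 4)*(l^2) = l*(l - 4)*(l)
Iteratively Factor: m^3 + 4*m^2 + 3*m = (m + 3)*(m^2 + m) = m*(m + 3)*(m + 1)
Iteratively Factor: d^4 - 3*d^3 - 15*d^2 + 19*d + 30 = (d + 3)*(d^3 - 6*d^2 + 3*d + 10) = (d - 2)*(d + 3)*(d^2 - 4*d - 5) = (d - 2)*(d + 1)*(d + 3)*(d - 5)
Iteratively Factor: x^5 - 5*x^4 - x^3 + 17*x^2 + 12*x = (x + 1)*(x^4 - 6*x^3 + 5*x^2 + 12*x) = x*(x + 1)*(x^3 - 6*x^2 + 5*x + 12) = x*(x - 3)*(x + 1)*(x^2 - 3*x - 4) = x*(x - 4)*(x - 3)*(x + 1)*(x + 1)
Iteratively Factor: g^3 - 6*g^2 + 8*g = (g - 4)*(g^2 - 2*g) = g*(g - 4)*(g - 2)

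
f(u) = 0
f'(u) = 0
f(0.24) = 0.00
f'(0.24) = 0.00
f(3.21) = 0.00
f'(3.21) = 0.00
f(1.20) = 0.00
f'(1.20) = 0.00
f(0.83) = 0.00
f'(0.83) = 0.00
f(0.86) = 0.00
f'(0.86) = 0.00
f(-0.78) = 0.00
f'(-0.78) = 0.00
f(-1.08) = 0.00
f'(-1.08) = 0.00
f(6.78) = 0.00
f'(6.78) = 0.00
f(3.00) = 0.00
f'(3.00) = 0.00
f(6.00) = 0.00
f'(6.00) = 0.00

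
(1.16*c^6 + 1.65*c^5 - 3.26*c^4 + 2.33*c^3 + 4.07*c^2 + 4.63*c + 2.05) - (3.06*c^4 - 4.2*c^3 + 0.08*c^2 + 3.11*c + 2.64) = 1.16*c^6 + 1.65*c^5 - 6.32*c^4 + 6.53*c^3 + 3.99*c^2 + 1.52*c - 0.59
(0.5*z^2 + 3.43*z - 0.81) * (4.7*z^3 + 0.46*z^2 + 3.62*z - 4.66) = 2.35*z^5 + 16.351*z^4 - 0.4192*z^3 + 9.714*z^2 - 18.916*z + 3.7746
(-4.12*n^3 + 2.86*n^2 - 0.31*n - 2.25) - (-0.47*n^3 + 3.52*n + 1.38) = -3.65*n^3 + 2.86*n^2 - 3.83*n - 3.63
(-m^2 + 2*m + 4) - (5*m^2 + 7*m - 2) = -6*m^2 - 5*m + 6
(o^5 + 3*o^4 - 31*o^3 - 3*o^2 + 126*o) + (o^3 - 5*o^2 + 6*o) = o^5 + 3*o^4 - 30*o^3 - 8*o^2 + 132*o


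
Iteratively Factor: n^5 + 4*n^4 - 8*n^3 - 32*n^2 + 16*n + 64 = (n - 2)*(n^4 + 6*n^3 + 4*n^2 - 24*n - 32) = (n - 2)*(n + 4)*(n^3 + 2*n^2 - 4*n - 8) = (n - 2)^2*(n + 4)*(n^2 + 4*n + 4) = (n - 2)^2*(n + 2)*(n + 4)*(n + 2)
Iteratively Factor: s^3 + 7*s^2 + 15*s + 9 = (s + 1)*(s^2 + 6*s + 9) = (s + 1)*(s + 3)*(s + 3)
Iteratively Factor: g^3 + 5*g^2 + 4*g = (g)*(g^2 + 5*g + 4) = g*(g + 4)*(g + 1)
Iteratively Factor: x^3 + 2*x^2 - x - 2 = (x - 1)*(x^2 + 3*x + 2) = (x - 1)*(x + 1)*(x + 2)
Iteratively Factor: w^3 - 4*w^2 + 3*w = (w)*(w^2 - 4*w + 3) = w*(w - 3)*(w - 1)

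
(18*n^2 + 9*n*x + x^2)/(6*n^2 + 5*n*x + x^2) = (6*n + x)/(2*n + x)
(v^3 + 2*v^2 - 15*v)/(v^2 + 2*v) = (v^2 + 2*v - 15)/(v + 2)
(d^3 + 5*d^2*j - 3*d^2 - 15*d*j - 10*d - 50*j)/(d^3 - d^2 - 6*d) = (d^2 + 5*d*j - 5*d - 25*j)/(d*(d - 3))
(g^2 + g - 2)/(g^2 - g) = (g + 2)/g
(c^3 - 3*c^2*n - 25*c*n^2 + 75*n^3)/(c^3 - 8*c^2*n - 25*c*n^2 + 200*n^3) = (c - 3*n)/(c - 8*n)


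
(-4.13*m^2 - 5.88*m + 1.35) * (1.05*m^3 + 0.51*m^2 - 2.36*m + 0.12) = -4.3365*m^5 - 8.2803*m^4 + 8.1655*m^3 + 14.0697*m^2 - 3.8916*m + 0.162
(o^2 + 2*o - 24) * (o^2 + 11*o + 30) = o^4 + 13*o^3 + 28*o^2 - 204*o - 720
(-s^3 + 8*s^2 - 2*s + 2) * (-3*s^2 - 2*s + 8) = 3*s^5 - 22*s^4 - 18*s^3 + 62*s^2 - 20*s + 16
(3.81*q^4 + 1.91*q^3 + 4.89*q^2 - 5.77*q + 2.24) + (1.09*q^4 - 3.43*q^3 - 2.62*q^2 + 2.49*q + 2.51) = 4.9*q^4 - 1.52*q^3 + 2.27*q^2 - 3.28*q + 4.75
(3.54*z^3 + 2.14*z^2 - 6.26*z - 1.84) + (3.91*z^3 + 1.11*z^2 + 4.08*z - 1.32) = 7.45*z^3 + 3.25*z^2 - 2.18*z - 3.16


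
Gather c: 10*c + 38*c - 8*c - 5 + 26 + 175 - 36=40*c + 160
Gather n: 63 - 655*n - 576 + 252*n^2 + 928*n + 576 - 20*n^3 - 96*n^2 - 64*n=-20*n^3 + 156*n^2 + 209*n + 63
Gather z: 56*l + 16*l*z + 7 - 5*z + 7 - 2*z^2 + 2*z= 56*l - 2*z^2 + z*(16*l - 3) + 14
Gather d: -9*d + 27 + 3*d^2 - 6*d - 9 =3*d^2 - 15*d + 18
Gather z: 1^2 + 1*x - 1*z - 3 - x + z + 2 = 0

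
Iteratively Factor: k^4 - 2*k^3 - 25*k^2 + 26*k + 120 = (k + 2)*(k^3 - 4*k^2 - 17*k + 60) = (k - 3)*(k + 2)*(k^2 - k - 20) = (k - 3)*(k + 2)*(k + 4)*(k - 5)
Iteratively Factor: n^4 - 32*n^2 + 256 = (n - 4)*(n^3 + 4*n^2 - 16*n - 64) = (n - 4)^2*(n^2 + 8*n + 16) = (n - 4)^2*(n + 4)*(n + 4)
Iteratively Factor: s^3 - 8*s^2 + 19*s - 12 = (s - 3)*(s^2 - 5*s + 4) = (s - 4)*(s - 3)*(s - 1)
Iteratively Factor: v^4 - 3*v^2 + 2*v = (v - 1)*(v^3 + v^2 - 2*v) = (v - 1)^2*(v^2 + 2*v) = v*(v - 1)^2*(v + 2)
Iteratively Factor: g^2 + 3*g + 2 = (g + 1)*(g + 2)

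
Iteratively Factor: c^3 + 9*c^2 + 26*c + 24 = (c + 4)*(c^2 + 5*c + 6) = (c + 3)*(c + 4)*(c + 2)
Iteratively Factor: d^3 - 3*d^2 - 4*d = (d - 4)*(d^2 + d) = (d - 4)*(d + 1)*(d)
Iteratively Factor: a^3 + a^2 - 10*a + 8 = (a + 4)*(a^2 - 3*a + 2) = (a - 1)*(a + 4)*(a - 2)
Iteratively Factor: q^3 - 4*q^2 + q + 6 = (q - 2)*(q^2 - 2*q - 3) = (q - 2)*(q + 1)*(q - 3)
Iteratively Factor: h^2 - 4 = (h + 2)*(h - 2)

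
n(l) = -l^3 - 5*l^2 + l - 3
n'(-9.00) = -152.00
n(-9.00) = 312.00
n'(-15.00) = -524.00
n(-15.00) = 2232.00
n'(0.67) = -7.05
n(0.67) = -4.88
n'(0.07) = 0.29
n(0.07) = -2.95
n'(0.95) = -11.21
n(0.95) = -7.42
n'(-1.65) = 9.33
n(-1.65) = -13.77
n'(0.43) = -3.85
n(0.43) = -3.57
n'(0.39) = -3.36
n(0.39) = -3.43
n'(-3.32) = 1.13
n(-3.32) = -24.84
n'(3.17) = -60.85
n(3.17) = -81.93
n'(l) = -3*l^2 - 10*l + 1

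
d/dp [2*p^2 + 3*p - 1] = 4*p + 3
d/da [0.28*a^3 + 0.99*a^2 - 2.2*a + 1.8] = 0.84*a^2 + 1.98*a - 2.2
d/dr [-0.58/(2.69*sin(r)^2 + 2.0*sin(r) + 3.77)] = (3.1204*sin(r) + 1.16)*cos(r)/(2.69*sin(r)^2 + 2.0*sin(r) + 3.77)^2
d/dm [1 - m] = -1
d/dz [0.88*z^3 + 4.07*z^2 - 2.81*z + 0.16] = 2.64*z^2 + 8.14*z - 2.81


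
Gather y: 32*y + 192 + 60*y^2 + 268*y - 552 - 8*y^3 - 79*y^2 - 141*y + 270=-8*y^3 - 19*y^2 + 159*y - 90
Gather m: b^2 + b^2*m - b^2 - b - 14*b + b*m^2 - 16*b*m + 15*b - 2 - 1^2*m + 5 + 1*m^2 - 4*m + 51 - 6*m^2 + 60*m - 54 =m^2*(b - 5) + m*(b^2 - 16*b + 55)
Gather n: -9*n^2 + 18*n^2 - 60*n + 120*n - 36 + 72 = 9*n^2 + 60*n + 36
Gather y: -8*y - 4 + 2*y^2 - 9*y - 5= 2*y^2 - 17*y - 9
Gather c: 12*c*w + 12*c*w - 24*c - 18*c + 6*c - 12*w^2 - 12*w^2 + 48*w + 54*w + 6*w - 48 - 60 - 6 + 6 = c*(24*w - 36) - 24*w^2 + 108*w - 108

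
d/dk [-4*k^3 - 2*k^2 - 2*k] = -12*k^2 - 4*k - 2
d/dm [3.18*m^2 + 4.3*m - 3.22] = 6.36*m + 4.3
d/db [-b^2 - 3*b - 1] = -2*b - 3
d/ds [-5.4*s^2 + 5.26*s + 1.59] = 5.26 - 10.8*s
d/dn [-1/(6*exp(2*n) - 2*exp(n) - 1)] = (12*exp(n) - 2)*exp(n)/(-6*exp(2*n) + 2*exp(n) + 1)^2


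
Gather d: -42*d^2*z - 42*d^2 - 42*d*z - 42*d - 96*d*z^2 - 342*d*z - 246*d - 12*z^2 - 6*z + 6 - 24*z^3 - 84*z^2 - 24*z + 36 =d^2*(-42*z - 42) + d*(-96*z^2 - 384*z - 288) - 24*z^3 - 96*z^2 - 30*z + 42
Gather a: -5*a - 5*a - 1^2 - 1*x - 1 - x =-10*a - 2*x - 2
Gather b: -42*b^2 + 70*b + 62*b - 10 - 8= -42*b^2 + 132*b - 18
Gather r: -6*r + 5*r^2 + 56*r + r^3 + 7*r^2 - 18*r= r^3 + 12*r^2 + 32*r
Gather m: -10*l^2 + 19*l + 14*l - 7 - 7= -10*l^2 + 33*l - 14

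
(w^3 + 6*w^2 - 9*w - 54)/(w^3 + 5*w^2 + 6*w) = (w^2 + 3*w - 18)/(w*(w + 2))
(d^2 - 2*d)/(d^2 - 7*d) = (d - 2)/(d - 7)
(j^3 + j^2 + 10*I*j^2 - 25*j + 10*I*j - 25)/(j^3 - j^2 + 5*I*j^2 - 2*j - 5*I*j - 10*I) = (j + 5*I)/(j - 2)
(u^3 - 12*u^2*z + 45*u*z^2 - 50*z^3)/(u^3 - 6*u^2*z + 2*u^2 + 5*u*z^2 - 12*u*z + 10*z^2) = (-u^2 + 7*u*z - 10*z^2)/(-u^2 + u*z - 2*u + 2*z)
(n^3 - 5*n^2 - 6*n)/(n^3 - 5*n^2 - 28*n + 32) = n*(n^2 - 5*n - 6)/(n^3 - 5*n^2 - 28*n + 32)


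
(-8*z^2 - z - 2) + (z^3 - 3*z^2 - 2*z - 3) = z^3 - 11*z^2 - 3*z - 5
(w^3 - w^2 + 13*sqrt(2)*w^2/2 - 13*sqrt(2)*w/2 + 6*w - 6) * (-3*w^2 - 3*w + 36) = -3*w^5 - 39*sqrt(2)*w^4/2 + 21*w^3 - 36*w^2 + 507*sqrt(2)*w^2/2 - 234*sqrt(2)*w + 234*w - 216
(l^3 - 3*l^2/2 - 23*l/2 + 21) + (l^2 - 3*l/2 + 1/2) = l^3 - l^2/2 - 13*l + 43/2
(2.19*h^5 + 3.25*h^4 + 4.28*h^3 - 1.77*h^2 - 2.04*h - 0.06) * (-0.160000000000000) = -0.3504*h^5 - 0.52*h^4 - 0.6848*h^3 + 0.2832*h^2 + 0.3264*h + 0.0096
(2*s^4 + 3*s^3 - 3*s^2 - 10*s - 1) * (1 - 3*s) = -6*s^5 - 7*s^4 + 12*s^3 + 27*s^2 - 7*s - 1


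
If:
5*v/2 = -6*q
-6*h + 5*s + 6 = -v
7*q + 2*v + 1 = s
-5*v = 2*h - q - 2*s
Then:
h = 871/436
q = 25/218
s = 273/218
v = -30/109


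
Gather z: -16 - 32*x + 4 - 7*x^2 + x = -7*x^2 - 31*x - 12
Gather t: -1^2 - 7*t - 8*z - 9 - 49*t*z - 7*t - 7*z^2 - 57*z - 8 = t*(-49*z - 14) - 7*z^2 - 65*z - 18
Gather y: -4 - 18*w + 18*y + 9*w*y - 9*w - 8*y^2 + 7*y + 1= -27*w - 8*y^2 + y*(9*w + 25) - 3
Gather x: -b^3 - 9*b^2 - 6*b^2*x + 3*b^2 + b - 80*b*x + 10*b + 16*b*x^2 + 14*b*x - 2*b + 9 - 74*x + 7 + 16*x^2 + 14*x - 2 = -b^3 - 6*b^2 + 9*b + x^2*(16*b + 16) + x*(-6*b^2 - 66*b - 60) + 14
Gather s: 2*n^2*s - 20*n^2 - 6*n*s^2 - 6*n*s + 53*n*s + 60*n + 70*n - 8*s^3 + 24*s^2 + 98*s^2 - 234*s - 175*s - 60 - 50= -20*n^2 + 130*n - 8*s^3 + s^2*(122 - 6*n) + s*(2*n^2 + 47*n - 409) - 110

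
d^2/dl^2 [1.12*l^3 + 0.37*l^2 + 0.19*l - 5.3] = 6.72*l + 0.74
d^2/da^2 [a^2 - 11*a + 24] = 2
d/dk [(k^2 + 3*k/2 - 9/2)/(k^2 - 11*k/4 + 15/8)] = -68/(16*k^2 - 40*k + 25)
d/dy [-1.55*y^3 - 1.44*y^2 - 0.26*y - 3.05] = -4.65*y^2 - 2.88*y - 0.26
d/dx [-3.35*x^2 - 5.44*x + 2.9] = -6.7*x - 5.44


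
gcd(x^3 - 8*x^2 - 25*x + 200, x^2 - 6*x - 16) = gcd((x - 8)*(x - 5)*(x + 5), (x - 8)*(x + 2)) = x - 8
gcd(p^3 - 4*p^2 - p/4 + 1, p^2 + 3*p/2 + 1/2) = p + 1/2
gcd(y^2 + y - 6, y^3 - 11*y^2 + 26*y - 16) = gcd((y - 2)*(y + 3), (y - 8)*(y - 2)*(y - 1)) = y - 2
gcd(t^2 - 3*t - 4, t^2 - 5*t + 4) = t - 4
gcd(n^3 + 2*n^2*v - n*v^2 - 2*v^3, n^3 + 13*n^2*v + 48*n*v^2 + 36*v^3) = n + v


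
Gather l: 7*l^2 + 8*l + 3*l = 7*l^2 + 11*l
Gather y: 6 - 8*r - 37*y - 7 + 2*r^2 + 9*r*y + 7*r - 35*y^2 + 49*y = 2*r^2 - r - 35*y^2 + y*(9*r + 12) - 1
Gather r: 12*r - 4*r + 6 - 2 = 8*r + 4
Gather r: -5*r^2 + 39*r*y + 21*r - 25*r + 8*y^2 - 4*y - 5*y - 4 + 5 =-5*r^2 + r*(39*y - 4) + 8*y^2 - 9*y + 1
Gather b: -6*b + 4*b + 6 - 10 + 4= -2*b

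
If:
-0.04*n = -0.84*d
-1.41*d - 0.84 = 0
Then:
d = -0.60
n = -12.51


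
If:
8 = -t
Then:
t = -8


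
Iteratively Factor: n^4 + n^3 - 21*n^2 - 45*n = (n - 5)*(n^3 + 6*n^2 + 9*n) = (n - 5)*(n + 3)*(n^2 + 3*n) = (n - 5)*(n + 3)^2*(n)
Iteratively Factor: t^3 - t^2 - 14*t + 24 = (t + 4)*(t^2 - 5*t + 6) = (t - 2)*(t + 4)*(t - 3)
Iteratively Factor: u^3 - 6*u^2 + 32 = (u + 2)*(u^2 - 8*u + 16) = (u - 4)*(u + 2)*(u - 4)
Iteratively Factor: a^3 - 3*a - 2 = (a + 1)*(a^2 - a - 2) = (a - 2)*(a + 1)*(a + 1)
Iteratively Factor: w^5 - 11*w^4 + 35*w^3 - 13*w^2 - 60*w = (w - 4)*(w^4 - 7*w^3 + 7*w^2 + 15*w) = (w - 5)*(w - 4)*(w^3 - 2*w^2 - 3*w) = w*(w - 5)*(w - 4)*(w^2 - 2*w - 3) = w*(w - 5)*(w - 4)*(w + 1)*(w - 3)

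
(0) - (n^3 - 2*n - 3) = -n^3 + 2*n + 3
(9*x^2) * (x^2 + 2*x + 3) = 9*x^4 + 18*x^3 + 27*x^2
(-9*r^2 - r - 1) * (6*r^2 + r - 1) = -54*r^4 - 15*r^3 + 2*r^2 + 1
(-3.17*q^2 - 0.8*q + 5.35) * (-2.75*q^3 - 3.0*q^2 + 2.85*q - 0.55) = 8.7175*q^5 + 11.71*q^4 - 21.347*q^3 - 16.5865*q^2 + 15.6875*q - 2.9425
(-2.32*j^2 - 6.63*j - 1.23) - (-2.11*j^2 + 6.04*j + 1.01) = -0.21*j^2 - 12.67*j - 2.24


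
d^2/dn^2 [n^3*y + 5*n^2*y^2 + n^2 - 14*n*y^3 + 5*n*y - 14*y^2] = 6*n*y + 10*y^2 + 2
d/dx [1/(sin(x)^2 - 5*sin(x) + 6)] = (5 - 2*sin(x))*cos(x)/(sin(x)^2 - 5*sin(x) + 6)^2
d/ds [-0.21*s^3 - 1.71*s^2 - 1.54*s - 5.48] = -0.63*s^2 - 3.42*s - 1.54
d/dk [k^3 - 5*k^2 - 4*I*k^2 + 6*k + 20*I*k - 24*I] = 3*k^2 - 10*k - 8*I*k + 6 + 20*I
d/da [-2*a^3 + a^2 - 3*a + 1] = -6*a^2 + 2*a - 3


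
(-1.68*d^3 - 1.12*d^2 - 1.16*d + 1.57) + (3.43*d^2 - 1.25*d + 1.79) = -1.68*d^3 + 2.31*d^2 - 2.41*d + 3.36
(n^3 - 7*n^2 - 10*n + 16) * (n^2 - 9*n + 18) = n^5 - 16*n^4 + 71*n^3 - 20*n^2 - 324*n + 288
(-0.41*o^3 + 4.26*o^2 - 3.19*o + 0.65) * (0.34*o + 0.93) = -0.1394*o^4 + 1.0671*o^3 + 2.8772*o^2 - 2.7457*o + 0.6045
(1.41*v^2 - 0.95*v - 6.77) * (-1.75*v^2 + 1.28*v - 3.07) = -2.4675*v^4 + 3.4673*v^3 + 6.3028*v^2 - 5.7491*v + 20.7839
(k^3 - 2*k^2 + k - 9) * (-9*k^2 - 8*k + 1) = -9*k^5 + 10*k^4 + 8*k^3 + 71*k^2 + 73*k - 9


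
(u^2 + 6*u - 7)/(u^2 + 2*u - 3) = (u + 7)/(u + 3)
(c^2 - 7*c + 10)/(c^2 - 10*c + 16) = (c - 5)/(c - 8)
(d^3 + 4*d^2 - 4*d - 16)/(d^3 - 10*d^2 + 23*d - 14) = (d^2 + 6*d + 8)/(d^2 - 8*d + 7)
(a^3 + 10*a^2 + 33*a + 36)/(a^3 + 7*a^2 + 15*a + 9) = (a + 4)/(a + 1)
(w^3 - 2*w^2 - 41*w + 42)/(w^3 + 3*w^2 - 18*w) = (w^2 - 8*w + 7)/(w*(w - 3))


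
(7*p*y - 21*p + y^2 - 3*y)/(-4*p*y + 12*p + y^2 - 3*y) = (7*p + y)/(-4*p + y)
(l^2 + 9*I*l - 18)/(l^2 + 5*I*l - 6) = (l + 6*I)/(l + 2*I)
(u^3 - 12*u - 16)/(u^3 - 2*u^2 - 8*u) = (u + 2)/u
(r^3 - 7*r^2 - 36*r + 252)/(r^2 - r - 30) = (r^2 - r - 42)/(r + 5)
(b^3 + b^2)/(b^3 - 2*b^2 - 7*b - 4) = b^2/(b^2 - 3*b - 4)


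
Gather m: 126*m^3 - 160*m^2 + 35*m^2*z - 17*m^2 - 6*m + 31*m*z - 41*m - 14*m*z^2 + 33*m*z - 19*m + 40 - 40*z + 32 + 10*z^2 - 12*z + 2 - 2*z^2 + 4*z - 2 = 126*m^3 + m^2*(35*z - 177) + m*(-14*z^2 + 64*z - 66) + 8*z^2 - 48*z + 72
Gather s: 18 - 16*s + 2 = 20 - 16*s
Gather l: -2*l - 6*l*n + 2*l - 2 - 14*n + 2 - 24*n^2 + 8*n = -6*l*n - 24*n^2 - 6*n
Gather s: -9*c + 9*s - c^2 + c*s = -c^2 - 9*c + s*(c + 9)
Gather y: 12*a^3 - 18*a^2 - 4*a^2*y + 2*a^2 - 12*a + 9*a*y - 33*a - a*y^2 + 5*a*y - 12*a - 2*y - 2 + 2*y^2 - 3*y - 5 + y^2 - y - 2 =12*a^3 - 16*a^2 - 57*a + y^2*(3 - a) + y*(-4*a^2 + 14*a - 6) - 9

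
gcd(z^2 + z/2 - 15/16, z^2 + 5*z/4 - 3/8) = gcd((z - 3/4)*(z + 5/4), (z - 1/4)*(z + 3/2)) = 1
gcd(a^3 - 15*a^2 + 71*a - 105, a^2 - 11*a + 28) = a - 7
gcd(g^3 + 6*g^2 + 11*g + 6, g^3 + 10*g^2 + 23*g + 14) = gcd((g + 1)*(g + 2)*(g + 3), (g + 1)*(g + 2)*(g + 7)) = g^2 + 3*g + 2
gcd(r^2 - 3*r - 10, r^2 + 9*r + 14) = r + 2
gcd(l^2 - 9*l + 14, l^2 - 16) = 1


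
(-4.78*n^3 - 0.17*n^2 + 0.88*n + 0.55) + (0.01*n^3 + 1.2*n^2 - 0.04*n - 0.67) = -4.77*n^3 + 1.03*n^2 + 0.84*n - 0.12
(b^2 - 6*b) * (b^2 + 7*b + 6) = b^4 + b^3 - 36*b^2 - 36*b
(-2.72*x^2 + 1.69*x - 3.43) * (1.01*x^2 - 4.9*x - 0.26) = -2.7472*x^4 + 15.0349*x^3 - 11.0381*x^2 + 16.3676*x + 0.8918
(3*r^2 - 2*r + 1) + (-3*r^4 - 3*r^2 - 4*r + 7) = -3*r^4 - 6*r + 8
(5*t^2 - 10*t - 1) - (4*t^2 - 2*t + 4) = t^2 - 8*t - 5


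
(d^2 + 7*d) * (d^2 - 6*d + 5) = d^4 + d^3 - 37*d^2 + 35*d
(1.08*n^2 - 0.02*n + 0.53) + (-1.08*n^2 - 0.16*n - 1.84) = -0.18*n - 1.31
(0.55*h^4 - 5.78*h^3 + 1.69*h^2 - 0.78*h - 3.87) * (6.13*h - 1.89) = 3.3715*h^5 - 36.4709*h^4 + 21.2839*h^3 - 7.9755*h^2 - 22.2489*h + 7.3143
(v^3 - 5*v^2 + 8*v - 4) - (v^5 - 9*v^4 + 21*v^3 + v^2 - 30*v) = -v^5 + 9*v^4 - 20*v^3 - 6*v^2 + 38*v - 4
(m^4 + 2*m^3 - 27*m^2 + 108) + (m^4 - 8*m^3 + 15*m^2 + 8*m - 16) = 2*m^4 - 6*m^3 - 12*m^2 + 8*m + 92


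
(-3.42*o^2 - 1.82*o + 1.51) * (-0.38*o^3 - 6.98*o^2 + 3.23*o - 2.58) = 1.2996*o^5 + 24.5632*o^4 + 1.0832*o^3 - 7.5948*o^2 + 9.5729*o - 3.8958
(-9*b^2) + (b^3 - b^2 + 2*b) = b^3 - 10*b^2 + 2*b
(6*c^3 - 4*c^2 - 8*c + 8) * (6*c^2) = 36*c^5 - 24*c^4 - 48*c^3 + 48*c^2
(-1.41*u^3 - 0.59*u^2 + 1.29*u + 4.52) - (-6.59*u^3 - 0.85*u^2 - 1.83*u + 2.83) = 5.18*u^3 + 0.26*u^2 + 3.12*u + 1.69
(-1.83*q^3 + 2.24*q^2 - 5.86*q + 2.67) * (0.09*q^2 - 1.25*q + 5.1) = -0.1647*q^5 + 2.4891*q^4 - 12.6604*q^3 + 18.9893*q^2 - 33.2235*q + 13.617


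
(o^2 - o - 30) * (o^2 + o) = o^4 - 31*o^2 - 30*o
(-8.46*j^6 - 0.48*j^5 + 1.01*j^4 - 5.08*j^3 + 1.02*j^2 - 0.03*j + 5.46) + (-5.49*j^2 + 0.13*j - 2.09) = -8.46*j^6 - 0.48*j^5 + 1.01*j^4 - 5.08*j^3 - 4.47*j^2 + 0.1*j + 3.37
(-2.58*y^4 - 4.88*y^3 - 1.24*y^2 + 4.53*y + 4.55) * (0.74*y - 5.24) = -1.9092*y^5 + 9.908*y^4 + 24.6536*y^3 + 9.8498*y^2 - 20.3702*y - 23.842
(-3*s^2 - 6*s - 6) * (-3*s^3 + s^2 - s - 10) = 9*s^5 + 15*s^4 + 15*s^3 + 30*s^2 + 66*s + 60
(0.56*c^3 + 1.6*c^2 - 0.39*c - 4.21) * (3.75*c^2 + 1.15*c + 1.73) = 2.1*c^5 + 6.644*c^4 + 1.3463*c^3 - 13.468*c^2 - 5.5162*c - 7.2833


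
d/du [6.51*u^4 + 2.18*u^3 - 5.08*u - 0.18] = 26.04*u^3 + 6.54*u^2 - 5.08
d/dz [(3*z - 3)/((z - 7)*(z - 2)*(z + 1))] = 3*(-2*z^3 + 11*z^2 - 16*z + 19)/(z^6 - 16*z^5 + 74*z^4 - 52*z^3 - 199*z^2 + 140*z + 196)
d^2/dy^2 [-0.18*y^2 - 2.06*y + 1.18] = -0.360000000000000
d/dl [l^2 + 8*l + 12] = 2*l + 8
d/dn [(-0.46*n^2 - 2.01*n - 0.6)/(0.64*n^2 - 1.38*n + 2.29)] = (1.9212*n^2 - 1.3388*n - 5.4309)/(0.4096*n^4 - 1.7664*n^3 + 4.8356*n^2 - 6.3204*n + 5.2441)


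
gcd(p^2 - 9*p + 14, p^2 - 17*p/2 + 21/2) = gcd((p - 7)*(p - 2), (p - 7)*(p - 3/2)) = p - 7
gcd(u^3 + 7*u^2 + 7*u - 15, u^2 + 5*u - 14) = 1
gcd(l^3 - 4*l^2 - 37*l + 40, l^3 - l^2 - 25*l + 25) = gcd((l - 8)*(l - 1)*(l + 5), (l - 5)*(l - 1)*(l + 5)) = l^2 + 4*l - 5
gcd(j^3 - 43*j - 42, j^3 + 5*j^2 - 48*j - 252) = j^2 - j - 42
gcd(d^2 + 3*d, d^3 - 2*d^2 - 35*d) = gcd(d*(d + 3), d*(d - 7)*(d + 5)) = d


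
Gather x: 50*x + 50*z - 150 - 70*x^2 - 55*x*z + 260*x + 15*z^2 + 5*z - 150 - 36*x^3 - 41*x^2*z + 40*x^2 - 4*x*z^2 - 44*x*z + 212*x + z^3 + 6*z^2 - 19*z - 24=-36*x^3 + x^2*(-41*z - 30) + x*(-4*z^2 - 99*z + 522) + z^3 + 21*z^2 + 36*z - 324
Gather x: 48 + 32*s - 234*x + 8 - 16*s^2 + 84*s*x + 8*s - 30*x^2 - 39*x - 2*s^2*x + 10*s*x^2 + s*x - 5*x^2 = -16*s^2 + 40*s + x^2*(10*s - 35) + x*(-2*s^2 + 85*s - 273) + 56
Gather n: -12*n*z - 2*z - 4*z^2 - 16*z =-12*n*z - 4*z^2 - 18*z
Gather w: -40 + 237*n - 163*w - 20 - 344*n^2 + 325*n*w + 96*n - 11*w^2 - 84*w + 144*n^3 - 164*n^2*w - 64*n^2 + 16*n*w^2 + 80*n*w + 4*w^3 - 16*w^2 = 144*n^3 - 408*n^2 + 333*n + 4*w^3 + w^2*(16*n - 27) + w*(-164*n^2 + 405*n - 247) - 60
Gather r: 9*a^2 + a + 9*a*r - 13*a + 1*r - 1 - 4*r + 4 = 9*a^2 - 12*a + r*(9*a - 3) + 3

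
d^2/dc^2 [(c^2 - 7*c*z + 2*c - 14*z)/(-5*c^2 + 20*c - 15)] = 2*(7*c^3*z - 6*c^3 + 42*c^2*z + 9*c^2 - 231*c*z + 18*c + 266*z - 33)/(5*(c^6 - 12*c^5 + 57*c^4 - 136*c^3 + 171*c^2 - 108*c + 27))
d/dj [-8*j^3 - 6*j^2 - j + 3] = -24*j^2 - 12*j - 1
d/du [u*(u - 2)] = 2*u - 2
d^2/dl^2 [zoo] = 0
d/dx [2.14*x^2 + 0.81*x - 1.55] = 4.28*x + 0.81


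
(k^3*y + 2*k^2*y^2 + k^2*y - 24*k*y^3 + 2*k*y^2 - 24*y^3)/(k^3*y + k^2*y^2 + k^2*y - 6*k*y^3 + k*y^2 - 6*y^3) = (-k^2 - 2*k*y + 24*y^2)/(-k^2 - k*y + 6*y^2)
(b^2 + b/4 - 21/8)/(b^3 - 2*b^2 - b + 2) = (b^2 + b/4 - 21/8)/(b^3 - 2*b^2 - b + 2)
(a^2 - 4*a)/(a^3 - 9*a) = (a - 4)/(a^2 - 9)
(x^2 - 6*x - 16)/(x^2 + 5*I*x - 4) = (x^2 - 6*x - 16)/(x^2 + 5*I*x - 4)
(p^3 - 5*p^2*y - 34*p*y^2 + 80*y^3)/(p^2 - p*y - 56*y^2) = (p^2 + 3*p*y - 10*y^2)/(p + 7*y)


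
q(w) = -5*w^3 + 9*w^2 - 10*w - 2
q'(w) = -15*w^2 + 18*w - 10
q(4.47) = -313.45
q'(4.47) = -229.25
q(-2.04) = 98.30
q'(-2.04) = -109.14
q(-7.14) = 2348.19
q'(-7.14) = -903.21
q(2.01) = -26.34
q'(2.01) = -34.42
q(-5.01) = 902.76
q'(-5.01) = -476.68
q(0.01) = -2.10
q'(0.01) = -9.82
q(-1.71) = 66.42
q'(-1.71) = -84.64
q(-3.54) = 367.99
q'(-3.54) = -261.69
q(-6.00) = 1462.00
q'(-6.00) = -658.00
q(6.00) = -818.00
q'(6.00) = -442.00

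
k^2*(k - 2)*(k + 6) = k^4 + 4*k^3 - 12*k^2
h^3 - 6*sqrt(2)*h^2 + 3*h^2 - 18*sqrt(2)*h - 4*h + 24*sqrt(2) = (h - 1)*(h + 4)*(h - 6*sqrt(2))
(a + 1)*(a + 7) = a^2 + 8*a + 7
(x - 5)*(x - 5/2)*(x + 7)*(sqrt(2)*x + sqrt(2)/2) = sqrt(2)*x^4 - 161*sqrt(2)*x^2/4 + 135*sqrt(2)*x/2 + 175*sqrt(2)/4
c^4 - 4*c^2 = c^2*(c - 2)*(c + 2)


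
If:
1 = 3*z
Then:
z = 1/3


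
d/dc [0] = 0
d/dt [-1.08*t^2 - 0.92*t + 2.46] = -2.16*t - 0.92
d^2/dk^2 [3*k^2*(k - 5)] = 18*k - 30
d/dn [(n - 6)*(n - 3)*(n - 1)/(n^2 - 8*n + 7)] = (n^2 - 14*n + 45)/(n^2 - 14*n + 49)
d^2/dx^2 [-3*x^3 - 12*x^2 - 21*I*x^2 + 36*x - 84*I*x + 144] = -18*x - 24 - 42*I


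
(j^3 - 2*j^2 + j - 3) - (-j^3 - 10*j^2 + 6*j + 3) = 2*j^3 + 8*j^2 - 5*j - 6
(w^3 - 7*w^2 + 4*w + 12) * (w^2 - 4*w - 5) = w^5 - 11*w^4 + 27*w^3 + 31*w^2 - 68*w - 60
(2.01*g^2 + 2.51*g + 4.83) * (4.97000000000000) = 9.9897*g^2 + 12.4747*g + 24.0051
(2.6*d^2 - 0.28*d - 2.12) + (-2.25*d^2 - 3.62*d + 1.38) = 0.35*d^2 - 3.9*d - 0.74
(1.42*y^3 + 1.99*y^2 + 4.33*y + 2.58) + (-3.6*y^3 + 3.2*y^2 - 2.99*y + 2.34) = -2.18*y^3 + 5.19*y^2 + 1.34*y + 4.92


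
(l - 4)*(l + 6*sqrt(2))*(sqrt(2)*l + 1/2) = sqrt(2)*l^3 - 4*sqrt(2)*l^2 + 25*l^2/2 - 50*l + 3*sqrt(2)*l - 12*sqrt(2)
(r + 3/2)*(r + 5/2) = r^2 + 4*r + 15/4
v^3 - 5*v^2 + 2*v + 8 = (v - 4)*(v - 2)*(v + 1)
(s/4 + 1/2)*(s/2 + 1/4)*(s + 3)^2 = s^4/8 + 17*s^3/16 + 25*s^2/8 + 57*s/16 + 9/8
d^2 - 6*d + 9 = (d - 3)^2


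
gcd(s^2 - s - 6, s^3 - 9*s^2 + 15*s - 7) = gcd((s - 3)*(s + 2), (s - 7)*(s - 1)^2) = 1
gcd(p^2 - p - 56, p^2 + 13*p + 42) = p + 7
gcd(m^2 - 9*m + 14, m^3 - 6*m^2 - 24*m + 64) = m - 2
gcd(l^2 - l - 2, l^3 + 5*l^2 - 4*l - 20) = l - 2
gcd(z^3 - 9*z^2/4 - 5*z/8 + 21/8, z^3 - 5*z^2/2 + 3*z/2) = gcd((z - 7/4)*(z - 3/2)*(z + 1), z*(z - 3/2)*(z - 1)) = z - 3/2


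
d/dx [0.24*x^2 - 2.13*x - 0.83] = 0.48*x - 2.13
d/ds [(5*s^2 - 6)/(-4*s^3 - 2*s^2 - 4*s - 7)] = 2*(10*s^4 - 46*s^2 - 47*s - 12)/(16*s^6 + 16*s^5 + 36*s^4 + 72*s^3 + 44*s^2 + 56*s + 49)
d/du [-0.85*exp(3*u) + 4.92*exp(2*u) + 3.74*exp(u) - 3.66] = (-2.55*exp(2*u) + 9.84*exp(u) + 3.74)*exp(u)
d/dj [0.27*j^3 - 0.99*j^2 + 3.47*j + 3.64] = 0.81*j^2 - 1.98*j + 3.47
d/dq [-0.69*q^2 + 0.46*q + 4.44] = 0.46 - 1.38*q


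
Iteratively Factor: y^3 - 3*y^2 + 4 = (y - 2)*(y^2 - y - 2) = (y - 2)*(y + 1)*(y - 2)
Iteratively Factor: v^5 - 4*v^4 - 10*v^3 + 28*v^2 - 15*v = (v - 1)*(v^4 - 3*v^3 - 13*v^2 + 15*v) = (v - 1)*(v + 3)*(v^3 - 6*v^2 + 5*v) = v*(v - 1)*(v + 3)*(v^2 - 6*v + 5) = v*(v - 5)*(v - 1)*(v + 3)*(v - 1)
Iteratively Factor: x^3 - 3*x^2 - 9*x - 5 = (x - 5)*(x^2 + 2*x + 1) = (x - 5)*(x + 1)*(x + 1)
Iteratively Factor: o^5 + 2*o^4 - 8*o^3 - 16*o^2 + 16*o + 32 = (o - 2)*(o^4 + 4*o^3 - 16*o - 16) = (o - 2)*(o + 2)*(o^3 + 2*o^2 - 4*o - 8) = (o - 2)^2*(o + 2)*(o^2 + 4*o + 4) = (o - 2)^2*(o + 2)^2*(o + 2)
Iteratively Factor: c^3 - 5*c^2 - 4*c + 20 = (c - 5)*(c^2 - 4) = (c - 5)*(c + 2)*(c - 2)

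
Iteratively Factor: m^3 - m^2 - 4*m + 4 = (m - 2)*(m^2 + m - 2) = (m - 2)*(m - 1)*(m + 2)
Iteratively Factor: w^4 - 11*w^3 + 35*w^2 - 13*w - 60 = (w - 4)*(w^3 - 7*w^2 + 7*w + 15) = (w - 4)*(w - 3)*(w^2 - 4*w - 5) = (w - 5)*(w - 4)*(w - 3)*(w + 1)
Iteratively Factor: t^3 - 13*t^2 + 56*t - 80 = (t - 4)*(t^2 - 9*t + 20) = (t - 5)*(t - 4)*(t - 4)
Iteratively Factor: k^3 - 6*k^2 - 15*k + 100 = (k - 5)*(k^2 - k - 20) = (k - 5)^2*(k + 4)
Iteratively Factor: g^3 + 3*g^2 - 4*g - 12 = (g + 3)*(g^2 - 4) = (g + 2)*(g + 3)*(g - 2)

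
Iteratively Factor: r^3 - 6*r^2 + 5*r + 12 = (r - 3)*(r^2 - 3*r - 4) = (r - 3)*(r + 1)*(r - 4)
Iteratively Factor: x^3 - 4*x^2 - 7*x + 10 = (x - 5)*(x^2 + x - 2) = (x - 5)*(x - 1)*(x + 2)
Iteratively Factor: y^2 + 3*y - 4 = (y + 4)*(y - 1)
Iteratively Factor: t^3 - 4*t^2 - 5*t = (t + 1)*(t^2 - 5*t) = (t - 5)*(t + 1)*(t)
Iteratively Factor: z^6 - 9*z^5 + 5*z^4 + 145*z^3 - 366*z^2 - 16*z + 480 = (z - 3)*(z^5 - 6*z^4 - 13*z^3 + 106*z^2 - 48*z - 160) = (z - 3)*(z + 4)*(z^4 - 10*z^3 + 27*z^2 - 2*z - 40) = (z - 3)*(z - 2)*(z + 4)*(z^3 - 8*z^2 + 11*z + 20) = (z - 3)*(z - 2)*(z + 1)*(z + 4)*(z^2 - 9*z + 20) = (z - 4)*(z - 3)*(z - 2)*(z + 1)*(z + 4)*(z - 5)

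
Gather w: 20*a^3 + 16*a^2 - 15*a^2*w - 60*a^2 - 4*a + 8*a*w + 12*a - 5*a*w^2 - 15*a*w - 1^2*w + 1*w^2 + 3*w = 20*a^3 - 44*a^2 + 8*a + w^2*(1 - 5*a) + w*(-15*a^2 - 7*a + 2)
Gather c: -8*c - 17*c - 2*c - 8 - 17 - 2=-27*c - 27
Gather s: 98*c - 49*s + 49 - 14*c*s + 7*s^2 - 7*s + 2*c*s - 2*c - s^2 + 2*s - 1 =96*c + 6*s^2 + s*(-12*c - 54) + 48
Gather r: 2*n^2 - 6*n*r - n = 2*n^2 - 6*n*r - n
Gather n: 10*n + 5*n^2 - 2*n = 5*n^2 + 8*n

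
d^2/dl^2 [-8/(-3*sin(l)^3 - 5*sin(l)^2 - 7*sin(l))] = 8*(-81*sin(l)^3 - 165*sin(l)^2 - 34*sin(l) + 135 + 227/sin(l) + 210/sin(l)^2 + 98/sin(l)^3)/(3*sin(l)^2 + 5*sin(l) + 7)^3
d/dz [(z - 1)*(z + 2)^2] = 3*z*(z + 2)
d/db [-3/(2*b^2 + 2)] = 3*b/(b^2 + 1)^2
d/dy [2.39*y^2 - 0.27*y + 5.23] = 4.78*y - 0.27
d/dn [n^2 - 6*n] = 2*n - 6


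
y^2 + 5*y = y*(y + 5)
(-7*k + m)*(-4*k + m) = 28*k^2 - 11*k*m + m^2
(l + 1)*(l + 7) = l^2 + 8*l + 7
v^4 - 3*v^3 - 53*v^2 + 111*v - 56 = (v - 8)*(v - 1)^2*(v + 7)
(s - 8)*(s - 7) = s^2 - 15*s + 56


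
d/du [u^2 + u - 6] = 2*u + 1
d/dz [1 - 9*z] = -9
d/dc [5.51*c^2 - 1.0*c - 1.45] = 11.02*c - 1.0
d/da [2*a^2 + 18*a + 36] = 4*a + 18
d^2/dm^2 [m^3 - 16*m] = 6*m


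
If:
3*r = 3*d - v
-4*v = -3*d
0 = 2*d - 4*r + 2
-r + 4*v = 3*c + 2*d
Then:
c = 1/6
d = 2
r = 3/2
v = 3/2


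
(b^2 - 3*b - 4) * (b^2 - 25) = b^4 - 3*b^3 - 29*b^2 + 75*b + 100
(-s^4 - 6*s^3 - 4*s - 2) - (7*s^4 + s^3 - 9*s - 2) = -8*s^4 - 7*s^3 + 5*s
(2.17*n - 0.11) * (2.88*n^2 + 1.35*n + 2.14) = 6.2496*n^3 + 2.6127*n^2 + 4.4953*n - 0.2354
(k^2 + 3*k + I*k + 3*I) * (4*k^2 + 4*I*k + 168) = 4*k^4 + 12*k^3 + 8*I*k^3 + 164*k^2 + 24*I*k^2 + 492*k + 168*I*k + 504*I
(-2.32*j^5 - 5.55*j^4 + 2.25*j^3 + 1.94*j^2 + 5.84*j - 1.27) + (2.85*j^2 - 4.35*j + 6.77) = -2.32*j^5 - 5.55*j^4 + 2.25*j^3 + 4.79*j^2 + 1.49*j + 5.5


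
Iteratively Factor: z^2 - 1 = (z - 1)*(z + 1)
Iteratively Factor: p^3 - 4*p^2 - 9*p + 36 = (p + 3)*(p^2 - 7*p + 12) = (p - 4)*(p + 3)*(p - 3)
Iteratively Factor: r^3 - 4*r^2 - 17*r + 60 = (r + 4)*(r^2 - 8*r + 15) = (r - 3)*(r + 4)*(r - 5)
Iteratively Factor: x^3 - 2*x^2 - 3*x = (x + 1)*(x^2 - 3*x) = (x - 3)*(x + 1)*(x)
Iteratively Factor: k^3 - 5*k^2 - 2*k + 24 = (k - 4)*(k^2 - k - 6) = (k - 4)*(k + 2)*(k - 3)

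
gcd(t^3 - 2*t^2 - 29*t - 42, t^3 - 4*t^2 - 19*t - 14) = t^2 - 5*t - 14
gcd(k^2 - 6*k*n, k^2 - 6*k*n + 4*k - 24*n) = k - 6*n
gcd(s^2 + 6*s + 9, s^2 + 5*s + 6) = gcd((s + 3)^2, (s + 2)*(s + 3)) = s + 3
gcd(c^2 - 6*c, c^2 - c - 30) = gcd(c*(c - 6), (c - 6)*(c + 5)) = c - 6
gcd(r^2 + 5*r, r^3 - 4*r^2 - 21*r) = r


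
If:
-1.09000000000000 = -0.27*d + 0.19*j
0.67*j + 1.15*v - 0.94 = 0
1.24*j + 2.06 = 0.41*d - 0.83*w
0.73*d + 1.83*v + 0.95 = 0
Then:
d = 10.91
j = 9.76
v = -4.87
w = -11.68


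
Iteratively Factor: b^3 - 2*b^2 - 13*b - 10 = (b + 1)*(b^2 - 3*b - 10) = (b - 5)*(b + 1)*(b + 2)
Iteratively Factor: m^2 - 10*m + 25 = (m - 5)*(m - 5)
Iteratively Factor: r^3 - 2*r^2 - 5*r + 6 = (r - 1)*(r^2 - r - 6) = (r - 3)*(r - 1)*(r + 2)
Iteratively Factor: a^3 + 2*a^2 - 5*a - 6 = (a + 1)*(a^2 + a - 6) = (a + 1)*(a + 3)*(a - 2)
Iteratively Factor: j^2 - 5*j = (j - 5)*(j)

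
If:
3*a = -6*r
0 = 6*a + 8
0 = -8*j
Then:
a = -4/3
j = 0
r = 2/3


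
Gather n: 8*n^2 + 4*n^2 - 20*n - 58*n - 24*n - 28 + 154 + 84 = 12*n^2 - 102*n + 210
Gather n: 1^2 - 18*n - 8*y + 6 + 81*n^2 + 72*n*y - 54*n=81*n^2 + n*(72*y - 72) - 8*y + 7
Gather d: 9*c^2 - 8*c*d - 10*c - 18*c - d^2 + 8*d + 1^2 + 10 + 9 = 9*c^2 - 28*c - d^2 + d*(8 - 8*c) + 20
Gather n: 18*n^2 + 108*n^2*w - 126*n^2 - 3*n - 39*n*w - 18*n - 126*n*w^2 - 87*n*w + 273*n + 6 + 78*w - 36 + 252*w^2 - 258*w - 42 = n^2*(108*w - 108) + n*(-126*w^2 - 126*w + 252) + 252*w^2 - 180*w - 72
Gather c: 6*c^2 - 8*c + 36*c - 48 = 6*c^2 + 28*c - 48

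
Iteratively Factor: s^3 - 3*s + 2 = (s - 1)*(s^2 + s - 2) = (s - 1)^2*(s + 2)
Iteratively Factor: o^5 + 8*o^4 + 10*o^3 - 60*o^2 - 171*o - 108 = (o + 1)*(o^4 + 7*o^3 + 3*o^2 - 63*o - 108) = (o + 1)*(o + 4)*(o^3 + 3*o^2 - 9*o - 27) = (o + 1)*(o + 3)*(o + 4)*(o^2 - 9) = (o + 1)*(o + 3)^2*(o + 4)*(o - 3)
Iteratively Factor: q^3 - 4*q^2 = (q)*(q^2 - 4*q) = q*(q - 4)*(q)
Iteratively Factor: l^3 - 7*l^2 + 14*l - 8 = (l - 2)*(l^2 - 5*l + 4) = (l - 2)*(l - 1)*(l - 4)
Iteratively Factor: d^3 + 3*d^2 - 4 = (d + 2)*(d^2 + d - 2) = (d + 2)^2*(d - 1)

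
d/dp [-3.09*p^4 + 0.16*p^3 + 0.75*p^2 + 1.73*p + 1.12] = -12.36*p^3 + 0.48*p^2 + 1.5*p + 1.73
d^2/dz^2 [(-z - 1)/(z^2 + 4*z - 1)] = 2*(-4*(z + 1)*(z + 2)^2 + (3*z + 5)*(z^2 + 4*z - 1))/(z^2 + 4*z - 1)^3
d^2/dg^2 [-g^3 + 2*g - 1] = -6*g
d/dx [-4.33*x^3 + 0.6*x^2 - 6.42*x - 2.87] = -12.99*x^2 + 1.2*x - 6.42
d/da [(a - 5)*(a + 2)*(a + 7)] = 3*a^2 + 8*a - 31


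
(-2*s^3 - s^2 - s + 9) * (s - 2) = -2*s^4 + 3*s^3 + s^2 + 11*s - 18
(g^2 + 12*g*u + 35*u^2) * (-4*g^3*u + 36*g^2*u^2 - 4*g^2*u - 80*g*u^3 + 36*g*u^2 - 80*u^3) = -4*g^5*u - 12*g^4*u^2 - 4*g^4*u + 212*g^3*u^3 - 12*g^3*u^2 + 300*g^2*u^4 + 212*g^2*u^3 - 2800*g*u^5 + 300*g*u^4 - 2800*u^5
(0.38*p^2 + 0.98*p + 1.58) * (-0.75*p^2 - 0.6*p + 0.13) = -0.285*p^4 - 0.963*p^3 - 1.7236*p^2 - 0.8206*p + 0.2054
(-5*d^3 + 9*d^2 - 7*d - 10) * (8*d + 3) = -40*d^4 + 57*d^3 - 29*d^2 - 101*d - 30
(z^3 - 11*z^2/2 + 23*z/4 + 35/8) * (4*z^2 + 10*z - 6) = 4*z^5 - 12*z^4 - 38*z^3 + 108*z^2 + 37*z/4 - 105/4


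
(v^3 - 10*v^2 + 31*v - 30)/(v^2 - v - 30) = (-v^3 + 10*v^2 - 31*v + 30)/(-v^2 + v + 30)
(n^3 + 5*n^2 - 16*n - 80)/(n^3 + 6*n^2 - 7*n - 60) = (n - 4)/(n - 3)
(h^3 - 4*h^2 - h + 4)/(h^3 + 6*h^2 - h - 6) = (h - 4)/(h + 6)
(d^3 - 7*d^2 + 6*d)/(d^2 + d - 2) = d*(d - 6)/(d + 2)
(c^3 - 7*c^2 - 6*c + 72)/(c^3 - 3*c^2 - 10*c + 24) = (c - 6)/(c - 2)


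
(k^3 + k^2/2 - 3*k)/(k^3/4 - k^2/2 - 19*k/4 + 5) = 2*k*(2*k^2 + k - 6)/(k^3 - 2*k^2 - 19*k + 20)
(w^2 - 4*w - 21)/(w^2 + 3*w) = (w - 7)/w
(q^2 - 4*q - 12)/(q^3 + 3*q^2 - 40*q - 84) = 1/(q + 7)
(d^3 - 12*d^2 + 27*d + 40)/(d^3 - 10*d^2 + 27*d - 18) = (d^3 - 12*d^2 + 27*d + 40)/(d^3 - 10*d^2 + 27*d - 18)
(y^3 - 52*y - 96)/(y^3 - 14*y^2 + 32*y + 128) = (y + 6)/(y - 8)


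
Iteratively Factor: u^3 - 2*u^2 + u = (u - 1)*(u^2 - u) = (u - 1)^2*(u)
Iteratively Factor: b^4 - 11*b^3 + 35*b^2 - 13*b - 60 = (b - 4)*(b^3 - 7*b^2 + 7*b + 15) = (b - 4)*(b - 3)*(b^2 - 4*b - 5) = (b - 4)*(b - 3)*(b + 1)*(b - 5)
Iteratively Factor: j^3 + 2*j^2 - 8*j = (j - 2)*(j^2 + 4*j) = j*(j - 2)*(j + 4)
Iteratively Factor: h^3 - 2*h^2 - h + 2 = (h - 2)*(h^2 - 1) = (h - 2)*(h - 1)*(h + 1)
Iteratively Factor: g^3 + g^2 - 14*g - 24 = (g + 3)*(g^2 - 2*g - 8) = (g + 2)*(g + 3)*(g - 4)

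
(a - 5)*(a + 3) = a^2 - 2*a - 15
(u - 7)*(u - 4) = u^2 - 11*u + 28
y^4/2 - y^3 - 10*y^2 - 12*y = y*(y/2 + 1)*(y - 6)*(y + 2)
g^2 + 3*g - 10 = (g - 2)*(g + 5)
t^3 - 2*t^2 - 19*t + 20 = (t - 5)*(t - 1)*(t + 4)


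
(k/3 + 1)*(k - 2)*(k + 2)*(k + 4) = k^4/3 + 7*k^3/3 + 8*k^2/3 - 28*k/3 - 16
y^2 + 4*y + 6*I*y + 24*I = (y + 4)*(y + 6*I)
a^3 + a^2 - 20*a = a*(a - 4)*(a + 5)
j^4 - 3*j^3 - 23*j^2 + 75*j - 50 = (j - 5)*(j - 2)*(j - 1)*(j + 5)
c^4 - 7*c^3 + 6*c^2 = c^2*(c - 6)*(c - 1)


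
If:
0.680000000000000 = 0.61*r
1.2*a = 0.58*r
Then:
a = 0.54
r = 1.11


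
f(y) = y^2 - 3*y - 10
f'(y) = 2*y - 3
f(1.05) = -12.05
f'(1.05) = -0.90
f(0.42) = -11.08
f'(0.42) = -2.16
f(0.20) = -10.56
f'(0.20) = -2.60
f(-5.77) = 40.60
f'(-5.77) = -14.54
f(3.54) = -8.09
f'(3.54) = 4.08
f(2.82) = -10.51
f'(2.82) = 2.64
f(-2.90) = 7.11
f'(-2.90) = -8.80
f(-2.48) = 3.59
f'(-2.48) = -7.96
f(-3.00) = 8.00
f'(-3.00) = -9.00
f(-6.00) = 44.00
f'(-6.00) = -15.00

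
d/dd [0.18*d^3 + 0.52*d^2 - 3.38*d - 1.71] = 0.54*d^2 + 1.04*d - 3.38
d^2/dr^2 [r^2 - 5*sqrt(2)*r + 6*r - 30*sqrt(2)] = 2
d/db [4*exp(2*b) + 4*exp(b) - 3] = (8*exp(b) + 4)*exp(b)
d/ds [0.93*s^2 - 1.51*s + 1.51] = 1.86*s - 1.51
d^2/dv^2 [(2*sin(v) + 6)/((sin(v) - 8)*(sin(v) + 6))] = 2*(-sin(v)^5 - 14*sin(v)^4 - 268*sin(v)^3 - 474*sin(v)^2 - 1764*sin(v) + 120)/((sin(v) - 8)^3*(sin(v) + 6)^3)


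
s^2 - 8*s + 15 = (s - 5)*(s - 3)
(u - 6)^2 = u^2 - 12*u + 36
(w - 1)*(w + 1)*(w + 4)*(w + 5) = w^4 + 9*w^3 + 19*w^2 - 9*w - 20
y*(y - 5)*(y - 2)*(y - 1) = y^4 - 8*y^3 + 17*y^2 - 10*y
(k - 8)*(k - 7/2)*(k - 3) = k^3 - 29*k^2/2 + 125*k/2 - 84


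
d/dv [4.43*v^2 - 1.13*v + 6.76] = 8.86*v - 1.13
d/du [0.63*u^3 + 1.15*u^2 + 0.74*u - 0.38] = 1.89*u^2 + 2.3*u + 0.74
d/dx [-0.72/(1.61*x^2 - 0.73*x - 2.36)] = (2.3184*x - 0.5256)/(-1.61*x^2 + 0.73*x + 2.36)^2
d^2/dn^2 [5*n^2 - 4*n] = 10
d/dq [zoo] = 0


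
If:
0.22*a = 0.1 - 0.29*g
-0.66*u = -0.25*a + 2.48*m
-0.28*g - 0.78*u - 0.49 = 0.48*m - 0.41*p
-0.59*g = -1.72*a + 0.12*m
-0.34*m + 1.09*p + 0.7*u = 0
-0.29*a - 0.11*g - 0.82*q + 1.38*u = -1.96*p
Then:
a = 0.10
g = 0.27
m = 0.17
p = 0.44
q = -0.03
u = -0.60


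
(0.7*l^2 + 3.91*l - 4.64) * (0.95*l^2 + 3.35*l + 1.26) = 0.665*l^4 + 6.0595*l^3 + 9.5725*l^2 - 10.6174*l - 5.8464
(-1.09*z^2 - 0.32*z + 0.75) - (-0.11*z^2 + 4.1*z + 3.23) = -0.98*z^2 - 4.42*z - 2.48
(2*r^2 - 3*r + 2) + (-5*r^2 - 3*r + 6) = -3*r^2 - 6*r + 8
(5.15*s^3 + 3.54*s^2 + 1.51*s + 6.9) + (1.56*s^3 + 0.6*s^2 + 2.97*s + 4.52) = 6.71*s^3 + 4.14*s^2 + 4.48*s + 11.42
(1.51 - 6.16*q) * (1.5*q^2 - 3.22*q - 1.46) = -9.24*q^3 + 22.1002*q^2 + 4.1314*q - 2.2046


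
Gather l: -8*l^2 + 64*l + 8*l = -8*l^2 + 72*l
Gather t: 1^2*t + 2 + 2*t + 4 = 3*t + 6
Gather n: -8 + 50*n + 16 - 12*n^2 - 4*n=-12*n^2 + 46*n + 8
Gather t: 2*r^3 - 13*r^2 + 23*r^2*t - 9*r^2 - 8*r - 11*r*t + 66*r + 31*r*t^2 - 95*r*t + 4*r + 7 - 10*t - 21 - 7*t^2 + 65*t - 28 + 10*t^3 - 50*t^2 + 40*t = 2*r^3 - 22*r^2 + 62*r + 10*t^3 + t^2*(31*r - 57) + t*(23*r^2 - 106*r + 95) - 42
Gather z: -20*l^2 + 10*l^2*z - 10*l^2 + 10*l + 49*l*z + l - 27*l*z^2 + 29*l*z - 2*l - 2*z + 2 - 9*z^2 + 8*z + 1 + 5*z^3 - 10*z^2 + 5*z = -30*l^2 + 9*l + 5*z^3 + z^2*(-27*l - 19) + z*(10*l^2 + 78*l + 11) + 3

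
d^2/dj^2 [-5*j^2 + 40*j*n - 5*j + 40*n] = -10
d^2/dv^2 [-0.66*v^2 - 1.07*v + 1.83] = -1.32000000000000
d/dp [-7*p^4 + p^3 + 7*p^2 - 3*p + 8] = -28*p^3 + 3*p^2 + 14*p - 3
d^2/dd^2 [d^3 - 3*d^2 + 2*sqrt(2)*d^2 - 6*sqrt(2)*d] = 6*d - 6 + 4*sqrt(2)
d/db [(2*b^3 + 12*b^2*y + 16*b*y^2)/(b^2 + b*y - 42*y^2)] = 2*(b^4 + 2*b^3*y - 128*b^2*y^2 - 504*b*y^3 - 336*y^4)/(b^4 + 2*b^3*y - 83*b^2*y^2 - 84*b*y^3 + 1764*y^4)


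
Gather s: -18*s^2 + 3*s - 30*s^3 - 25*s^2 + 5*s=-30*s^3 - 43*s^2 + 8*s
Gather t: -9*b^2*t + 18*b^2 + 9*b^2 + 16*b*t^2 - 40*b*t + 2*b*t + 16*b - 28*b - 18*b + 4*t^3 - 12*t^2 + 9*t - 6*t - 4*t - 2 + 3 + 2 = 27*b^2 - 30*b + 4*t^3 + t^2*(16*b - 12) + t*(-9*b^2 - 38*b - 1) + 3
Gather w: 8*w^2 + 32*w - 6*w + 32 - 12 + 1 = 8*w^2 + 26*w + 21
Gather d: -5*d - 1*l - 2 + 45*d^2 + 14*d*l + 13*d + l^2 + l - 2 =45*d^2 + d*(14*l + 8) + l^2 - 4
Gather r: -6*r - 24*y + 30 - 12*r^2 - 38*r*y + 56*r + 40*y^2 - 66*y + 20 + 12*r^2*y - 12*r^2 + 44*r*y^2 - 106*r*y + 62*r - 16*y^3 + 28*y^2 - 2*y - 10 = r^2*(12*y - 24) + r*(44*y^2 - 144*y + 112) - 16*y^3 + 68*y^2 - 92*y + 40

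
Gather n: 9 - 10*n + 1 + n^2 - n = n^2 - 11*n + 10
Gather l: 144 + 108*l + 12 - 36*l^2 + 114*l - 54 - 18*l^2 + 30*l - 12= -54*l^2 + 252*l + 90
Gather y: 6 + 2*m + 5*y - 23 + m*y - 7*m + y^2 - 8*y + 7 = -5*m + y^2 + y*(m - 3) - 10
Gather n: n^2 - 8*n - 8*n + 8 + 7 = n^2 - 16*n + 15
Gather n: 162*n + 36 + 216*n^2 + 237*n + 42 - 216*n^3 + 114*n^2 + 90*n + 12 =-216*n^3 + 330*n^2 + 489*n + 90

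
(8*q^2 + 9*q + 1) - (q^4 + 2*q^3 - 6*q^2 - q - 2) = -q^4 - 2*q^3 + 14*q^2 + 10*q + 3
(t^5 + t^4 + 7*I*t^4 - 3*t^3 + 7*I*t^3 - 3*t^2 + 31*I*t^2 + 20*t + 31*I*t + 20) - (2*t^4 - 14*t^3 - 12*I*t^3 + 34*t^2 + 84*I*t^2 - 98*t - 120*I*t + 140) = t^5 - t^4 + 7*I*t^4 + 11*t^3 + 19*I*t^3 - 37*t^2 - 53*I*t^2 + 118*t + 151*I*t - 120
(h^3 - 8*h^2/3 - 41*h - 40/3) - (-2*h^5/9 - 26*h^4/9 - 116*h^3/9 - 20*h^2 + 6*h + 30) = 2*h^5/9 + 26*h^4/9 + 125*h^3/9 + 52*h^2/3 - 47*h - 130/3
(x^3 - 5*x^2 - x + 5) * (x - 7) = x^4 - 12*x^3 + 34*x^2 + 12*x - 35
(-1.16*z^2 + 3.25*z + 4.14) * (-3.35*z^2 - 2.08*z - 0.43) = 3.886*z^4 - 8.4747*z^3 - 20.1302*z^2 - 10.0087*z - 1.7802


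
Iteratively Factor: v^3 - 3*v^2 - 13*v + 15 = (v - 5)*(v^2 + 2*v - 3) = (v - 5)*(v + 3)*(v - 1)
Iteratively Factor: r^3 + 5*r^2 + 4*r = (r + 4)*(r^2 + r) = (r + 1)*(r + 4)*(r)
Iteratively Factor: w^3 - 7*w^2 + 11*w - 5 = (w - 1)*(w^2 - 6*w + 5) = (w - 5)*(w - 1)*(w - 1)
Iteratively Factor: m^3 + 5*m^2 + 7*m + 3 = (m + 3)*(m^2 + 2*m + 1) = (m + 1)*(m + 3)*(m + 1)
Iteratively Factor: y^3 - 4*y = (y + 2)*(y^2 - 2*y) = y*(y + 2)*(y - 2)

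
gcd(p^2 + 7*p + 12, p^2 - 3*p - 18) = p + 3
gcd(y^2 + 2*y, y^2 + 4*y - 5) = 1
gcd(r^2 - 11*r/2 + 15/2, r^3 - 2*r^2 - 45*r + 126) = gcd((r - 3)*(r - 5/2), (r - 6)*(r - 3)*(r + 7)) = r - 3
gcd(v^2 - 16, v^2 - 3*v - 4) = v - 4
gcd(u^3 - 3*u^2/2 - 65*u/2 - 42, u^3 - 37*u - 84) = u^2 - 3*u - 28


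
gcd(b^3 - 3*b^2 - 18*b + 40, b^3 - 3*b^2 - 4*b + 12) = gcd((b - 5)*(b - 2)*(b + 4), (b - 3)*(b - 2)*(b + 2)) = b - 2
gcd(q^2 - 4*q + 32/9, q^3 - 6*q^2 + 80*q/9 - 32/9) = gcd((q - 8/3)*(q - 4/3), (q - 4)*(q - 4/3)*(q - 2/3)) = q - 4/3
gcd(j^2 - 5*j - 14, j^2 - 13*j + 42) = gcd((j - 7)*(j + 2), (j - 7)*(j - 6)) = j - 7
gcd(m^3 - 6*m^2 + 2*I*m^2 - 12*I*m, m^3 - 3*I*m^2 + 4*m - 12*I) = m + 2*I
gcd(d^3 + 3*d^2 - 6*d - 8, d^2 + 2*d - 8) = d^2 + 2*d - 8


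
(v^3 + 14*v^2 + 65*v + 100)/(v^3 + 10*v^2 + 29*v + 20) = (v + 5)/(v + 1)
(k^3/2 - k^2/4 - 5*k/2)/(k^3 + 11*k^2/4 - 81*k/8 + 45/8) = 2*k*(2*k^2 - k - 10)/(8*k^3 + 22*k^2 - 81*k + 45)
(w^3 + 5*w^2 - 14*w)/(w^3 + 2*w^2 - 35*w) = (w - 2)/(w - 5)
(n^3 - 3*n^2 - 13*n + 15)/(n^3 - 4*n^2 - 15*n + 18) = (n - 5)/(n - 6)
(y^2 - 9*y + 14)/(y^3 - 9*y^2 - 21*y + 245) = (y - 2)/(y^2 - 2*y - 35)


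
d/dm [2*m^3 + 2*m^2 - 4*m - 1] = 6*m^2 + 4*m - 4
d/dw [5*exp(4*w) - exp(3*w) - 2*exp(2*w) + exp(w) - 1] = (20*exp(3*w) - 3*exp(2*w) - 4*exp(w) + 1)*exp(w)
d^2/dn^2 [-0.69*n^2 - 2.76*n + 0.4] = -1.38000000000000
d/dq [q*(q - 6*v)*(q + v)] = 3*q^2 - 10*q*v - 6*v^2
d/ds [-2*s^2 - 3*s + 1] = -4*s - 3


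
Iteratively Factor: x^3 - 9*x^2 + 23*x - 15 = (x - 1)*(x^2 - 8*x + 15) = (x - 5)*(x - 1)*(x - 3)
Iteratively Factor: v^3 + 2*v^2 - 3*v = (v - 1)*(v^2 + 3*v) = (v - 1)*(v + 3)*(v)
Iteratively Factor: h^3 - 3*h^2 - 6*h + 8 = (h + 2)*(h^2 - 5*h + 4) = (h - 1)*(h + 2)*(h - 4)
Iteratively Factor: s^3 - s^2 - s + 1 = (s + 1)*(s^2 - 2*s + 1) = (s - 1)*(s + 1)*(s - 1)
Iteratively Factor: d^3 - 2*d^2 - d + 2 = (d - 2)*(d^2 - 1) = (d - 2)*(d - 1)*(d + 1)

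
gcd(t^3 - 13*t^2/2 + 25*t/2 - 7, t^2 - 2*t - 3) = 1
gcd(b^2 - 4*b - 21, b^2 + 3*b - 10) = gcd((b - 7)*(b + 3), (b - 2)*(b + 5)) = 1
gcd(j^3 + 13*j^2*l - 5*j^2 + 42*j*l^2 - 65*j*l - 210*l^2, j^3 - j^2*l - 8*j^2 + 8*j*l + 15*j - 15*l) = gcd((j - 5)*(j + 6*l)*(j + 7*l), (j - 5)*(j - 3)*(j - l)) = j - 5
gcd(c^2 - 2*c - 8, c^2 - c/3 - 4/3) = 1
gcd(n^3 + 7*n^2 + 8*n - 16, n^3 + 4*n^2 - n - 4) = n^2 + 3*n - 4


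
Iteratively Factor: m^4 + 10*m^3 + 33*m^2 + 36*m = (m + 3)*(m^3 + 7*m^2 + 12*m) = (m + 3)^2*(m^2 + 4*m) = m*(m + 3)^2*(m + 4)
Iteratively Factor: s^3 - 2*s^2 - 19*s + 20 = (s - 5)*(s^2 + 3*s - 4) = (s - 5)*(s - 1)*(s + 4)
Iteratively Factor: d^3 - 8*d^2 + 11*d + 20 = (d - 4)*(d^2 - 4*d - 5) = (d - 5)*(d - 4)*(d + 1)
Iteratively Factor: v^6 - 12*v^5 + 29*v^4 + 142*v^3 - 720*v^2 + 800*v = (v - 5)*(v^5 - 7*v^4 - 6*v^3 + 112*v^2 - 160*v) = (v - 5)^2*(v^4 - 2*v^3 - 16*v^2 + 32*v) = v*(v - 5)^2*(v^3 - 2*v^2 - 16*v + 32) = v*(v - 5)^2*(v + 4)*(v^2 - 6*v + 8) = v*(v - 5)^2*(v - 4)*(v + 4)*(v - 2)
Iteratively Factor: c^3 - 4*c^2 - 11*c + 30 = (c + 3)*(c^2 - 7*c + 10) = (c - 2)*(c + 3)*(c - 5)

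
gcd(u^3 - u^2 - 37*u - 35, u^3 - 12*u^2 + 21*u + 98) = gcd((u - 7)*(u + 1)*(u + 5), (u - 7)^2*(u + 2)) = u - 7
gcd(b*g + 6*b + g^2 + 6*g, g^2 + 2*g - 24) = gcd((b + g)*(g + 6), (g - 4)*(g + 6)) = g + 6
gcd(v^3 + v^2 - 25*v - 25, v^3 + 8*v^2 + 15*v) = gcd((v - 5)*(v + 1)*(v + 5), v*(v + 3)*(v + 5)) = v + 5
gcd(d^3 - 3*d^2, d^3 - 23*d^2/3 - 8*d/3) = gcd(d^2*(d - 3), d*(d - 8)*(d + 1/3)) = d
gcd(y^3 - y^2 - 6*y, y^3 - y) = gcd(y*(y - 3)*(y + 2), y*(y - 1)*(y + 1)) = y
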